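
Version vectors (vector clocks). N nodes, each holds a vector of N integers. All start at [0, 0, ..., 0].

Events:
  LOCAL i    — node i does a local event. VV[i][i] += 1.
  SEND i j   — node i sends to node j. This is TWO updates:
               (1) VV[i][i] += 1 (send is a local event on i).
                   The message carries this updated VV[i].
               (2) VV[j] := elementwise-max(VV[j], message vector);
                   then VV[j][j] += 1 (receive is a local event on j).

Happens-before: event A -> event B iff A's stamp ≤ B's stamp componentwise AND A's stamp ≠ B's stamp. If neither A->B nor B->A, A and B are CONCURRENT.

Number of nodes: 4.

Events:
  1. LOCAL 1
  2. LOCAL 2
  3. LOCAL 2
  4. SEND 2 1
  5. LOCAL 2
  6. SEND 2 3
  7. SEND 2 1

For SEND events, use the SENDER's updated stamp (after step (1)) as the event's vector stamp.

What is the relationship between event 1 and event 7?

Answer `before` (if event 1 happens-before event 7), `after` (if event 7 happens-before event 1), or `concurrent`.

Initial: VV[0]=[0, 0, 0, 0]
Initial: VV[1]=[0, 0, 0, 0]
Initial: VV[2]=[0, 0, 0, 0]
Initial: VV[3]=[0, 0, 0, 0]
Event 1: LOCAL 1: VV[1][1]++ -> VV[1]=[0, 1, 0, 0]
Event 2: LOCAL 2: VV[2][2]++ -> VV[2]=[0, 0, 1, 0]
Event 3: LOCAL 2: VV[2][2]++ -> VV[2]=[0, 0, 2, 0]
Event 4: SEND 2->1: VV[2][2]++ -> VV[2]=[0, 0, 3, 0], msg_vec=[0, 0, 3, 0]; VV[1]=max(VV[1],msg_vec) then VV[1][1]++ -> VV[1]=[0, 2, 3, 0]
Event 5: LOCAL 2: VV[2][2]++ -> VV[2]=[0, 0, 4, 0]
Event 6: SEND 2->3: VV[2][2]++ -> VV[2]=[0, 0, 5, 0], msg_vec=[0, 0, 5, 0]; VV[3]=max(VV[3],msg_vec) then VV[3][3]++ -> VV[3]=[0, 0, 5, 1]
Event 7: SEND 2->1: VV[2][2]++ -> VV[2]=[0, 0, 6, 0], msg_vec=[0, 0, 6, 0]; VV[1]=max(VV[1],msg_vec) then VV[1][1]++ -> VV[1]=[0, 3, 6, 0]
Event 1 stamp: [0, 1, 0, 0]
Event 7 stamp: [0, 0, 6, 0]
[0, 1, 0, 0] <= [0, 0, 6, 0]? False
[0, 0, 6, 0] <= [0, 1, 0, 0]? False
Relation: concurrent

Answer: concurrent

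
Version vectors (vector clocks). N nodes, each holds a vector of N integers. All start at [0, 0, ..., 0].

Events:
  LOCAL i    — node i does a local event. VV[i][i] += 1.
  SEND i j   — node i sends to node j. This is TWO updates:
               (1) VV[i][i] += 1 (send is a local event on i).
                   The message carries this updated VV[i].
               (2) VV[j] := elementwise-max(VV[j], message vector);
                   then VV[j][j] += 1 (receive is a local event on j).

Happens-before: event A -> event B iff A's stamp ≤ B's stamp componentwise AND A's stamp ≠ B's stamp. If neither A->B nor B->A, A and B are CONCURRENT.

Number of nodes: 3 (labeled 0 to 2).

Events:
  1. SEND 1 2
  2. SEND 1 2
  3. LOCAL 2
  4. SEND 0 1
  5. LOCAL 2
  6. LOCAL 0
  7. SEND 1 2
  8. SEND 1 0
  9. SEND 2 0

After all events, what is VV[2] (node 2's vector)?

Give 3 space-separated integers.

Initial: VV[0]=[0, 0, 0]
Initial: VV[1]=[0, 0, 0]
Initial: VV[2]=[0, 0, 0]
Event 1: SEND 1->2: VV[1][1]++ -> VV[1]=[0, 1, 0], msg_vec=[0, 1, 0]; VV[2]=max(VV[2],msg_vec) then VV[2][2]++ -> VV[2]=[0, 1, 1]
Event 2: SEND 1->2: VV[1][1]++ -> VV[1]=[0, 2, 0], msg_vec=[0, 2, 0]; VV[2]=max(VV[2],msg_vec) then VV[2][2]++ -> VV[2]=[0, 2, 2]
Event 3: LOCAL 2: VV[2][2]++ -> VV[2]=[0, 2, 3]
Event 4: SEND 0->1: VV[0][0]++ -> VV[0]=[1, 0, 0], msg_vec=[1, 0, 0]; VV[1]=max(VV[1],msg_vec) then VV[1][1]++ -> VV[1]=[1, 3, 0]
Event 5: LOCAL 2: VV[2][2]++ -> VV[2]=[0, 2, 4]
Event 6: LOCAL 0: VV[0][0]++ -> VV[0]=[2, 0, 0]
Event 7: SEND 1->2: VV[1][1]++ -> VV[1]=[1, 4, 0], msg_vec=[1, 4, 0]; VV[2]=max(VV[2],msg_vec) then VV[2][2]++ -> VV[2]=[1, 4, 5]
Event 8: SEND 1->0: VV[1][1]++ -> VV[1]=[1, 5, 0], msg_vec=[1, 5, 0]; VV[0]=max(VV[0],msg_vec) then VV[0][0]++ -> VV[0]=[3, 5, 0]
Event 9: SEND 2->0: VV[2][2]++ -> VV[2]=[1, 4, 6], msg_vec=[1, 4, 6]; VV[0]=max(VV[0],msg_vec) then VV[0][0]++ -> VV[0]=[4, 5, 6]
Final vectors: VV[0]=[4, 5, 6]; VV[1]=[1, 5, 0]; VV[2]=[1, 4, 6]

Answer: 1 4 6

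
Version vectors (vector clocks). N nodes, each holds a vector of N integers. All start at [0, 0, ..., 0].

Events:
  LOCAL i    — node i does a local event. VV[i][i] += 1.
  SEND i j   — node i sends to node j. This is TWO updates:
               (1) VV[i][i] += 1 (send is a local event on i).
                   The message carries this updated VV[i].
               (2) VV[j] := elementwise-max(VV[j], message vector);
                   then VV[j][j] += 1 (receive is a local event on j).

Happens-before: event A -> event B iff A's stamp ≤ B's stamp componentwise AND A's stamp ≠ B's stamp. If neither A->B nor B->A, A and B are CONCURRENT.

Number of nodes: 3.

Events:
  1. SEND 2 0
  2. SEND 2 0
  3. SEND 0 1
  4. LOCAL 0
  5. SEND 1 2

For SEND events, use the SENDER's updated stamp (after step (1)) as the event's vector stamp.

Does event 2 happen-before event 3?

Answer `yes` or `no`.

Initial: VV[0]=[0, 0, 0]
Initial: VV[1]=[0, 0, 0]
Initial: VV[2]=[0, 0, 0]
Event 1: SEND 2->0: VV[2][2]++ -> VV[2]=[0, 0, 1], msg_vec=[0, 0, 1]; VV[0]=max(VV[0],msg_vec) then VV[0][0]++ -> VV[0]=[1, 0, 1]
Event 2: SEND 2->0: VV[2][2]++ -> VV[2]=[0, 0, 2], msg_vec=[0, 0, 2]; VV[0]=max(VV[0],msg_vec) then VV[0][0]++ -> VV[0]=[2, 0, 2]
Event 3: SEND 0->1: VV[0][0]++ -> VV[0]=[3, 0, 2], msg_vec=[3, 0, 2]; VV[1]=max(VV[1],msg_vec) then VV[1][1]++ -> VV[1]=[3, 1, 2]
Event 4: LOCAL 0: VV[0][0]++ -> VV[0]=[4, 0, 2]
Event 5: SEND 1->2: VV[1][1]++ -> VV[1]=[3, 2, 2], msg_vec=[3, 2, 2]; VV[2]=max(VV[2],msg_vec) then VV[2][2]++ -> VV[2]=[3, 2, 3]
Event 2 stamp: [0, 0, 2]
Event 3 stamp: [3, 0, 2]
[0, 0, 2] <= [3, 0, 2]? True. Equal? False. Happens-before: True

Answer: yes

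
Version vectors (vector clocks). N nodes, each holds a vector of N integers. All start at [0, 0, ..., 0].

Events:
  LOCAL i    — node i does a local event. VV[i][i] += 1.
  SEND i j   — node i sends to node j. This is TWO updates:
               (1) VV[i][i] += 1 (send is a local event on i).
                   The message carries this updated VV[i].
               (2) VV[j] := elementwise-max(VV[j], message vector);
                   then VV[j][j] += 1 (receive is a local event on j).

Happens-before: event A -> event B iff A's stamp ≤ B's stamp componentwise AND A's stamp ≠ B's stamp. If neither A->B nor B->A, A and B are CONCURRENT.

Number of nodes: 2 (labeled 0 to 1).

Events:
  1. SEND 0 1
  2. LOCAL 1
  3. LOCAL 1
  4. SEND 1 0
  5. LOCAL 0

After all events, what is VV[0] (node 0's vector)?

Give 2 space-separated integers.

Answer: 3 4

Derivation:
Initial: VV[0]=[0, 0]
Initial: VV[1]=[0, 0]
Event 1: SEND 0->1: VV[0][0]++ -> VV[0]=[1, 0], msg_vec=[1, 0]; VV[1]=max(VV[1],msg_vec) then VV[1][1]++ -> VV[1]=[1, 1]
Event 2: LOCAL 1: VV[1][1]++ -> VV[1]=[1, 2]
Event 3: LOCAL 1: VV[1][1]++ -> VV[1]=[1, 3]
Event 4: SEND 1->0: VV[1][1]++ -> VV[1]=[1, 4], msg_vec=[1, 4]; VV[0]=max(VV[0],msg_vec) then VV[0][0]++ -> VV[0]=[2, 4]
Event 5: LOCAL 0: VV[0][0]++ -> VV[0]=[3, 4]
Final vectors: VV[0]=[3, 4]; VV[1]=[1, 4]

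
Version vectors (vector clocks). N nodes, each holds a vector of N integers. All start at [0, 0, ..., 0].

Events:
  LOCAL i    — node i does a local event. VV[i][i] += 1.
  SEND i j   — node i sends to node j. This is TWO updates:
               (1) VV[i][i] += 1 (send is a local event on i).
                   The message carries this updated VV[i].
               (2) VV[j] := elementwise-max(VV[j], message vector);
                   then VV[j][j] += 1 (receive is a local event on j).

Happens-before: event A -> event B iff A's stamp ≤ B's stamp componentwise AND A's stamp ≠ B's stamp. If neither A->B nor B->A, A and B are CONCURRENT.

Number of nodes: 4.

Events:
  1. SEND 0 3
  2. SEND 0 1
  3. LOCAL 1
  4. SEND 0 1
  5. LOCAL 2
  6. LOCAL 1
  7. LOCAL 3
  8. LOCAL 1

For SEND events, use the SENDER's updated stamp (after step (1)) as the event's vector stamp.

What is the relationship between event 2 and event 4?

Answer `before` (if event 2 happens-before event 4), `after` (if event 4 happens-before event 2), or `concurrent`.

Initial: VV[0]=[0, 0, 0, 0]
Initial: VV[1]=[0, 0, 0, 0]
Initial: VV[2]=[0, 0, 0, 0]
Initial: VV[3]=[0, 0, 0, 0]
Event 1: SEND 0->3: VV[0][0]++ -> VV[0]=[1, 0, 0, 0], msg_vec=[1, 0, 0, 0]; VV[3]=max(VV[3],msg_vec) then VV[3][3]++ -> VV[3]=[1, 0, 0, 1]
Event 2: SEND 0->1: VV[0][0]++ -> VV[0]=[2, 0, 0, 0], msg_vec=[2, 0, 0, 0]; VV[1]=max(VV[1],msg_vec) then VV[1][1]++ -> VV[1]=[2, 1, 0, 0]
Event 3: LOCAL 1: VV[1][1]++ -> VV[1]=[2, 2, 0, 0]
Event 4: SEND 0->1: VV[0][0]++ -> VV[0]=[3, 0, 0, 0], msg_vec=[3, 0, 0, 0]; VV[1]=max(VV[1],msg_vec) then VV[1][1]++ -> VV[1]=[3, 3, 0, 0]
Event 5: LOCAL 2: VV[2][2]++ -> VV[2]=[0, 0, 1, 0]
Event 6: LOCAL 1: VV[1][1]++ -> VV[1]=[3, 4, 0, 0]
Event 7: LOCAL 3: VV[3][3]++ -> VV[3]=[1, 0, 0, 2]
Event 8: LOCAL 1: VV[1][1]++ -> VV[1]=[3, 5, 0, 0]
Event 2 stamp: [2, 0, 0, 0]
Event 4 stamp: [3, 0, 0, 0]
[2, 0, 0, 0] <= [3, 0, 0, 0]? True
[3, 0, 0, 0] <= [2, 0, 0, 0]? False
Relation: before

Answer: before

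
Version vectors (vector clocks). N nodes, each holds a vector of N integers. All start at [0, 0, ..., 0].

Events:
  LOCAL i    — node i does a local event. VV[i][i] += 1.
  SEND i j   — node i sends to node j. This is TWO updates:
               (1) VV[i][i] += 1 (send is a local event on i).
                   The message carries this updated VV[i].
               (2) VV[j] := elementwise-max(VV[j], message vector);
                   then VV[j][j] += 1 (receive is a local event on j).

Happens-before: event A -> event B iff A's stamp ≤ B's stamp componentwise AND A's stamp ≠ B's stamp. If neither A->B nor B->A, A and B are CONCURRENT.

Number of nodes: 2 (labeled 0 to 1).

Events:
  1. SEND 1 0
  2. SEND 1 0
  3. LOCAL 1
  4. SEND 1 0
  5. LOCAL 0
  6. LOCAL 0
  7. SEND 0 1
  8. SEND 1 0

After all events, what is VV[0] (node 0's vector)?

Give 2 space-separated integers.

Initial: VV[0]=[0, 0]
Initial: VV[1]=[0, 0]
Event 1: SEND 1->0: VV[1][1]++ -> VV[1]=[0, 1], msg_vec=[0, 1]; VV[0]=max(VV[0],msg_vec) then VV[0][0]++ -> VV[0]=[1, 1]
Event 2: SEND 1->0: VV[1][1]++ -> VV[1]=[0, 2], msg_vec=[0, 2]; VV[0]=max(VV[0],msg_vec) then VV[0][0]++ -> VV[0]=[2, 2]
Event 3: LOCAL 1: VV[1][1]++ -> VV[1]=[0, 3]
Event 4: SEND 1->0: VV[1][1]++ -> VV[1]=[0, 4], msg_vec=[0, 4]; VV[0]=max(VV[0],msg_vec) then VV[0][0]++ -> VV[0]=[3, 4]
Event 5: LOCAL 0: VV[0][0]++ -> VV[0]=[4, 4]
Event 6: LOCAL 0: VV[0][0]++ -> VV[0]=[5, 4]
Event 7: SEND 0->1: VV[0][0]++ -> VV[0]=[6, 4], msg_vec=[6, 4]; VV[1]=max(VV[1],msg_vec) then VV[1][1]++ -> VV[1]=[6, 5]
Event 8: SEND 1->0: VV[1][1]++ -> VV[1]=[6, 6], msg_vec=[6, 6]; VV[0]=max(VV[0],msg_vec) then VV[0][0]++ -> VV[0]=[7, 6]
Final vectors: VV[0]=[7, 6]; VV[1]=[6, 6]

Answer: 7 6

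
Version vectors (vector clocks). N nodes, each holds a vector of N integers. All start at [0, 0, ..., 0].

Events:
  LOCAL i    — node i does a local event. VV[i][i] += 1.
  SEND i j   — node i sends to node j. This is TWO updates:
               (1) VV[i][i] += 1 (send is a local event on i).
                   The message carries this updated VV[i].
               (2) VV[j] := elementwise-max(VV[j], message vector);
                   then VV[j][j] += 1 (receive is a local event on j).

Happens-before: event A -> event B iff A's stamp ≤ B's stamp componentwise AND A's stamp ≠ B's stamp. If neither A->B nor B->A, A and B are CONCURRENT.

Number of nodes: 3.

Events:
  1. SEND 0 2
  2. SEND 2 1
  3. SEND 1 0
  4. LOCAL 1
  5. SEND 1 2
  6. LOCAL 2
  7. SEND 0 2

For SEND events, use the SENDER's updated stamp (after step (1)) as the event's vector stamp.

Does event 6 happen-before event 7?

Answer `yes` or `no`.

Answer: no

Derivation:
Initial: VV[0]=[0, 0, 0]
Initial: VV[1]=[0, 0, 0]
Initial: VV[2]=[0, 0, 0]
Event 1: SEND 0->2: VV[0][0]++ -> VV[0]=[1, 0, 0], msg_vec=[1, 0, 0]; VV[2]=max(VV[2],msg_vec) then VV[2][2]++ -> VV[2]=[1, 0, 1]
Event 2: SEND 2->1: VV[2][2]++ -> VV[2]=[1, 0, 2], msg_vec=[1, 0, 2]; VV[1]=max(VV[1],msg_vec) then VV[1][1]++ -> VV[1]=[1, 1, 2]
Event 3: SEND 1->0: VV[1][1]++ -> VV[1]=[1, 2, 2], msg_vec=[1, 2, 2]; VV[0]=max(VV[0],msg_vec) then VV[0][0]++ -> VV[0]=[2, 2, 2]
Event 4: LOCAL 1: VV[1][1]++ -> VV[1]=[1, 3, 2]
Event 5: SEND 1->2: VV[1][1]++ -> VV[1]=[1, 4, 2], msg_vec=[1, 4, 2]; VV[2]=max(VV[2],msg_vec) then VV[2][2]++ -> VV[2]=[1, 4, 3]
Event 6: LOCAL 2: VV[2][2]++ -> VV[2]=[1, 4, 4]
Event 7: SEND 0->2: VV[0][0]++ -> VV[0]=[3, 2, 2], msg_vec=[3, 2, 2]; VV[2]=max(VV[2],msg_vec) then VV[2][2]++ -> VV[2]=[3, 4, 5]
Event 6 stamp: [1, 4, 4]
Event 7 stamp: [3, 2, 2]
[1, 4, 4] <= [3, 2, 2]? False. Equal? False. Happens-before: False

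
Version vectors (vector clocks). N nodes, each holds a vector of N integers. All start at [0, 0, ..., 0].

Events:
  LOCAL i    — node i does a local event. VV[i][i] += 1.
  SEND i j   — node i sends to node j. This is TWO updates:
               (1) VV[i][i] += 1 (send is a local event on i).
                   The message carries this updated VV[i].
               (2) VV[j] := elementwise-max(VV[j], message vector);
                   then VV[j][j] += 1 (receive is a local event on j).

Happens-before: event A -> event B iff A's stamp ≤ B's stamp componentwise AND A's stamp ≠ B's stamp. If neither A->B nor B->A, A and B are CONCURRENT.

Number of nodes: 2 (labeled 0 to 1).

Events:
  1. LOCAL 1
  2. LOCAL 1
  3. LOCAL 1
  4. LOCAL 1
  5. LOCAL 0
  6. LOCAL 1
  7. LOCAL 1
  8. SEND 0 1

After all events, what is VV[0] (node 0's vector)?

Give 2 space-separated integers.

Answer: 2 0

Derivation:
Initial: VV[0]=[0, 0]
Initial: VV[1]=[0, 0]
Event 1: LOCAL 1: VV[1][1]++ -> VV[1]=[0, 1]
Event 2: LOCAL 1: VV[1][1]++ -> VV[1]=[0, 2]
Event 3: LOCAL 1: VV[1][1]++ -> VV[1]=[0, 3]
Event 4: LOCAL 1: VV[1][1]++ -> VV[1]=[0, 4]
Event 5: LOCAL 0: VV[0][0]++ -> VV[0]=[1, 0]
Event 6: LOCAL 1: VV[1][1]++ -> VV[1]=[0, 5]
Event 7: LOCAL 1: VV[1][1]++ -> VV[1]=[0, 6]
Event 8: SEND 0->1: VV[0][0]++ -> VV[0]=[2, 0], msg_vec=[2, 0]; VV[1]=max(VV[1],msg_vec) then VV[1][1]++ -> VV[1]=[2, 7]
Final vectors: VV[0]=[2, 0]; VV[1]=[2, 7]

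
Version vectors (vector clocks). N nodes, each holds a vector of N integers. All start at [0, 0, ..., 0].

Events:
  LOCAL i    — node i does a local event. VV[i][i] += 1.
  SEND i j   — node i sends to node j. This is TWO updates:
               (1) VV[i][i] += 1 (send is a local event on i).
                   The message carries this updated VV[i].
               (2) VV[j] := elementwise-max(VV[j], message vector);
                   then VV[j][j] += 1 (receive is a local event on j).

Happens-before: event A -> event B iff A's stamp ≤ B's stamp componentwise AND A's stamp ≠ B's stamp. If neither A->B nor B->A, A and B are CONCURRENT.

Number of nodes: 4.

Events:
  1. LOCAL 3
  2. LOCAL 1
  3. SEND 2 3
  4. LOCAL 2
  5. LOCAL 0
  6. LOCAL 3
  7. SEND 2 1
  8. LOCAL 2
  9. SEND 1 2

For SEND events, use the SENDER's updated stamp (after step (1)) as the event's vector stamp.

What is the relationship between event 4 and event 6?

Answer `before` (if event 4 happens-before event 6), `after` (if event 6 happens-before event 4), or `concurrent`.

Answer: concurrent

Derivation:
Initial: VV[0]=[0, 0, 0, 0]
Initial: VV[1]=[0, 0, 0, 0]
Initial: VV[2]=[0, 0, 0, 0]
Initial: VV[3]=[0, 0, 0, 0]
Event 1: LOCAL 3: VV[3][3]++ -> VV[3]=[0, 0, 0, 1]
Event 2: LOCAL 1: VV[1][1]++ -> VV[1]=[0, 1, 0, 0]
Event 3: SEND 2->3: VV[2][2]++ -> VV[2]=[0, 0, 1, 0], msg_vec=[0, 0, 1, 0]; VV[3]=max(VV[3],msg_vec) then VV[3][3]++ -> VV[3]=[0, 0, 1, 2]
Event 4: LOCAL 2: VV[2][2]++ -> VV[2]=[0, 0, 2, 0]
Event 5: LOCAL 0: VV[0][0]++ -> VV[0]=[1, 0, 0, 0]
Event 6: LOCAL 3: VV[3][3]++ -> VV[3]=[0, 0, 1, 3]
Event 7: SEND 2->1: VV[2][2]++ -> VV[2]=[0, 0, 3, 0], msg_vec=[0, 0, 3, 0]; VV[1]=max(VV[1],msg_vec) then VV[1][1]++ -> VV[1]=[0, 2, 3, 0]
Event 8: LOCAL 2: VV[2][2]++ -> VV[2]=[0, 0, 4, 0]
Event 9: SEND 1->2: VV[1][1]++ -> VV[1]=[0, 3, 3, 0], msg_vec=[0, 3, 3, 0]; VV[2]=max(VV[2],msg_vec) then VV[2][2]++ -> VV[2]=[0, 3, 5, 0]
Event 4 stamp: [0, 0, 2, 0]
Event 6 stamp: [0, 0, 1, 3]
[0, 0, 2, 0] <= [0, 0, 1, 3]? False
[0, 0, 1, 3] <= [0, 0, 2, 0]? False
Relation: concurrent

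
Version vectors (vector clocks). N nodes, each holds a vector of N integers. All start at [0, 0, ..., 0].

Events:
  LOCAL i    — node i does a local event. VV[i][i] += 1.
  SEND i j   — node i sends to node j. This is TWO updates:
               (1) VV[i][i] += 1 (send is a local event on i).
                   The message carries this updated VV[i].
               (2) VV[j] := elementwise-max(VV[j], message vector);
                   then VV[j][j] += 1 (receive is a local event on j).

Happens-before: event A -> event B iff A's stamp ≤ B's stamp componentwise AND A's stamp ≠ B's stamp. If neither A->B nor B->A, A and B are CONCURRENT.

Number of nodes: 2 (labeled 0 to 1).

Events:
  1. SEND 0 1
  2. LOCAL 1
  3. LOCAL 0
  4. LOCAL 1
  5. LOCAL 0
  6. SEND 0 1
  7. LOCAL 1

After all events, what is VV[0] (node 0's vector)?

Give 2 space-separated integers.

Answer: 4 0

Derivation:
Initial: VV[0]=[0, 0]
Initial: VV[1]=[0, 0]
Event 1: SEND 0->1: VV[0][0]++ -> VV[0]=[1, 0], msg_vec=[1, 0]; VV[1]=max(VV[1],msg_vec) then VV[1][1]++ -> VV[1]=[1, 1]
Event 2: LOCAL 1: VV[1][1]++ -> VV[1]=[1, 2]
Event 3: LOCAL 0: VV[0][0]++ -> VV[0]=[2, 0]
Event 4: LOCAL 1: VV[1][1]++ -> VV[1]=[1, 3]
Event 5: LOCAL 0: VV[0][0]++ -> VV[0]=[3, 0]
Event 6: SEND 0->1: VV[0][0]++ -> VV[0]=[4, 0], msg_vec=[4, 0]; VV[1]=max(VV[1],msg_vec) then VV[1][1]++ -> VV[1]=[4, 4]
Event 7: LOCAL 1: VV[1][1]++ -> VV[1]=[4, 5]
Final vectors: VV[0]=[4, 0]; VV[1]=[4, 5]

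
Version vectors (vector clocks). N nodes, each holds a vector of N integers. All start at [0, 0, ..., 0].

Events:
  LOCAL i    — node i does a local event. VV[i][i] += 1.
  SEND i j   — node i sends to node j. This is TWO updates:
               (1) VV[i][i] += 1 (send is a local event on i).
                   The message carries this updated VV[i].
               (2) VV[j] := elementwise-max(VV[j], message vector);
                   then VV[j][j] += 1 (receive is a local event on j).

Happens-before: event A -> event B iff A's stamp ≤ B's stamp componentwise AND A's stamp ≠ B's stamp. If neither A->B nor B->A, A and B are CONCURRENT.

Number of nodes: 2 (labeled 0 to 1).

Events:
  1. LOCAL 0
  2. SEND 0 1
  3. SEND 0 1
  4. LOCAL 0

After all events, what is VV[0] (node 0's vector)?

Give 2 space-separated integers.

Initial: VV[0]=[0, 0]
Initial: VV[1]=[0, 0]
Event 1: LOCAL 0: VV[0][0]++ -> VV[0]=[1, 0]
Event 2: SEND 0->1: VV[0][0]++ -> VV[0]=[2, 0], msg_vec=[2, 0]; VV[1]=max(VV[1],msg_vec) then VV[1][1]++ -> VV[1]=[2, 1]
Event 3: SEND 0->1: VV[0][0]++ -> VV[0]=[3, 0], msg_vec=[3, 0]; VV[1]=max(VV[1],msg_vec) then VV[1][1]++ -> VV[1]=[3, 2]
Event 4: LOCAL 0: VV[0][0]++ -> VV[0]=[4, 0]
Final vectors: VV[0]=[4, 0]; VV[1]=[3, 2]

Answer: 4 0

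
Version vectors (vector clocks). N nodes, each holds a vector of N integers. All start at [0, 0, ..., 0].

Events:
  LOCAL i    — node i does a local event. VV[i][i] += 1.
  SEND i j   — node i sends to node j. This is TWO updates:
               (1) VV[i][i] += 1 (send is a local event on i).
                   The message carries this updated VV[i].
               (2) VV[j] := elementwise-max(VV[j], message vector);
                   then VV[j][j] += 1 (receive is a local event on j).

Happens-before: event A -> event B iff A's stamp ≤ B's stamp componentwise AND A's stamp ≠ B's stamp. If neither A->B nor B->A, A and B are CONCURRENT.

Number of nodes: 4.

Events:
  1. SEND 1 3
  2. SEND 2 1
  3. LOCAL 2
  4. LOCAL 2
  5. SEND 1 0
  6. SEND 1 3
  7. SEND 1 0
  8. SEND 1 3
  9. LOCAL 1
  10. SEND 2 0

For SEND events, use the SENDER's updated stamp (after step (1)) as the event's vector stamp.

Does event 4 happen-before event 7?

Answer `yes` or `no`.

Initial: VV[0]=[0, 0, 0, 0]
Initial: VV[1]=[0, 0, 0, 0]
Initial: VV[2]=[0, 0, 0, 0]
Initial: VV[3]=[0, 0, 0, 0]
Event 1: SEND 1->3: VV[1][1]++ -> VV[1]=[0, 1, 0, 0], msg_vec=[0, 1, 0, 0]; VV[3]=max(VV[3],msg_vec) then VV[3][3]++ -> VV[3]=[0, 1, 0, 1]
Event 2: SEND 2->1: VV[2][2]++ -> VV[2]=[0, 0, 1, 0], msg_vec=[0, 0, 1, 0]; VV[1]=max(VV[1],msg_vec) then VV[1][1]++ -> VV[1]=[0, 2, 1, 0]
Event 3: LOCAL 2: VV[2][2]++ -> VV[2]=[0, 0, 2, 0]
Event 4: LOCAL 2: VV[2][2]++ -> VV[2]=[0, 0, 3, 0]
Event 5: SEND 1->0: VV[1][1]++ -> VV[1]=[0, 3, 1, 0], msg_vec=[0, 3, 1, 0]; VV[0]=max(VV[0],msg_vec) then VV[0][0]++ -> VV[0]=[1, 3, 1, 0]
Event 6: SEND 1->3: VV[1][1]++ -> VV[1]=[0, 4, 1, 0], msg_vec=[0, 4, 1, 0]; VV[3]=max(VV[3],msg_vec) then VV[3][3]++ -> VV[3]=[0, 4, 1, 2]
Event 7: SEND 1->0: VV[1][1]++ -> VV[1]=[0, 5, 1, 0], msg_vec=[0, 5, 1, 0]; VV[0]=max(VV[0],msg_vec) then VV[0][0]++ -> VV[0]=[2, 5, 1, 0]
Event 8: SEND 1->3: VV[1][1]++ -> VV[1]=[0, 6, 1, 0], msg_vec=[0, 6, 1, 0]; VV[3]=max(VV[3],msg_vec) then VV[3][3]++ -> VV[3]=[0, 6, 1, 3]
Event 9: LOCAL 1: VV[1][1]++ -> VV[1]=[0, 7, 1, 0]
Event 10: SEND 2->0: VV[2][2]++ -> VV[2]=[0, 0, 4, 0], msg_vec=[0, 0, 4, 0]; VV[0]=max(VV[0],msg_vec) then VV[0][0]++ -> VV[0]=[3, 5, 4, 0]
Event 4 stamp: [0, 0, 3, 0]
Event 7 stamp: [0, 5, 1, 0]
[0, 0, 3, 0] <= [0, 5, 1, 0]? False. Equal? False. Happens-before: False

Answer: no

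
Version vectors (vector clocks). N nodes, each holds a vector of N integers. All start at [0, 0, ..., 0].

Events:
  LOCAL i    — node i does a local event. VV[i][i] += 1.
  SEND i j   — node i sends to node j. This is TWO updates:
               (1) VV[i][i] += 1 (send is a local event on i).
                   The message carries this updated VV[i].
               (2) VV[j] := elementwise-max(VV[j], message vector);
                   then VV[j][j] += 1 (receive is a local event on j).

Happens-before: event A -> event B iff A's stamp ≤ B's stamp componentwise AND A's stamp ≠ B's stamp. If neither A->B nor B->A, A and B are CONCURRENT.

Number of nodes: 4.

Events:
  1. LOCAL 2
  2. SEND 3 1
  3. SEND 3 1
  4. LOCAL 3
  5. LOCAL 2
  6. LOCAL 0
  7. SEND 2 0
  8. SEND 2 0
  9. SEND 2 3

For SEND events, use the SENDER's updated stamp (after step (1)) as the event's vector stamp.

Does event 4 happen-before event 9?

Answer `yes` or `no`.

Initial: VV[0]=[0, 0, 0, 0]
Initial: VV[1]=[0, 0, 0, 0]
Initial: VV[2]=[0, 0, 0, 0]
Initial: VV[3]=[0, 0, 0, 0]
Event 1: LOCAL 2: VV[2][2]++ -> VV[2]=[0, 0, 1, 0]
Event 2: SEND 3->1: VV[3][3]++ -> VV[3]=[0, 0, 0, 1], msg_vec=[0, 0, 0, 1]; VV[1]=max(VV[1],msg_vec) then VV[1][1]++ -> VV[1]=[0, 1, 0, 1]
Event 3: SEND 3->1: VV[3][3]++ -> VV[3]=[0, 0, 0, 2], msg_vec=[0, 0, 0, 2]; VV[1]=max(VV[1],msg_vec) then VV[1][1]++ -> VV[1]=[0, 2, 0, 2]
Event 4: LOCAL 3: VV[3][3]++ -> VV[3]=[0, 0, 0, 3]
Event 5: LOCAL 2: VV[2][2]++ -> VV[2]=[0, 0, 2, 0]
Event 6: LOCAL 0: VV[0][0]++ -> VV[0]=[1, 0, 0, 0]
Event 7: SEND 2->0: VV[2][2]++ -> VV[2]=[0, 0, 3, 0], msg_vec=[0, 0, 3, 0]; VV[0]=max(VV[0],msg_vec) then VV[0][0]++ -> VV[0]=[2, 0, 3, 0]
Event 8: SEND 2->0: VV[2][2]++ -> VV[2]=[0, 0, 4, 0], msg_vec=[0, 0, 4, 0]; VV[0]=max(VV[0],msg_vec) then VV[0][0]++ -> VV[0]=[3, 0, 4, 0]
Event 9: SEND 2->3: VV[2][2]++ -> VV[2]=[0, 0, 5, 0], msg_vec=[0, 0, 5, 0]; VV[3]=max(VV[3],msg_vec) then VV[3][3]++ -> VV[3]=[0, 0, 5, 4]
Event 4 stamp: [0, 0, 0, 3]
Event 9 stamp: [0, 0, 5, 0]
[0, 0, 0, 3] <= [0, 0, 5, 0]? False. Equal? False. Happens-before: False

Answer: no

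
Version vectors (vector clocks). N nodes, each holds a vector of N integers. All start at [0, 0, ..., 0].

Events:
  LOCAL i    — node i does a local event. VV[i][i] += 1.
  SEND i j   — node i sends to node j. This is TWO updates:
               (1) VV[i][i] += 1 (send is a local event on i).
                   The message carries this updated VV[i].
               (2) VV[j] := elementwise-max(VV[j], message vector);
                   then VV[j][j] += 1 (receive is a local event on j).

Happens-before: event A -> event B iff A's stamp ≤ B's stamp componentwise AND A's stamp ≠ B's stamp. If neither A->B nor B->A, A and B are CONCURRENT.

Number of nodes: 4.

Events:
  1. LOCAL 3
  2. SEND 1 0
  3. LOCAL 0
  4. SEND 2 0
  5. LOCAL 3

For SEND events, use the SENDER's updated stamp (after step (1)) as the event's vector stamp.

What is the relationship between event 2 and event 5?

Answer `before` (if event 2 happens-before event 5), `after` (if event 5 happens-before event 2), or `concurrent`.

Answer: concurrent

Derivation:
Initial: VV[0]=[0, 0, 0, 0]
Initial: VV[1]=[0, 0, 0, 0]
Initial: VV[2]=[0, 0, 0, 0]
Initial: VV[3]=[0, 0, 0, 0]
Event 1: LOCAL 3: VV[3][3]++ -> VV[3]=[0, 0, 0, 1]
Event 2: SEND 1->0: VV[1][1]++ -> VV[1]=[0, 1, 0, 0], msg_vec=[0, 1, 0, 0]; VV[0]=max(VV[0],msg_vec) then VV[0][0]++ -> VV[0]=[1, 1, 0, 0]
Event 3: LOCAL 0: VV[0][0]++ -> VV[0]=[2, 1, 0, 0]
Event 4: SEND 2->0: VV[2][2]++ -> VV[2]=[0, 0, 1, 0], msg_vec=[0, 0, 1, 0]; VV[0]=max(VV[0],msg_vec) then VV[0][0]++ -> VV[0]=[3, 1, 1, 0]
Event 5: LOCAL 3: VV[3][3]++ -> VV[3]=[0, 0, 0, 2]
Event 2 stamp: [0, 1, 0, 0]
Event 5 stamp: [0, 0, 0, 2]
[0, 1, 0, 0] <= [0, 0, 0, 2]? False
[0, 0, 0, 2] <= [0, 1, 0, 0]? False
Relation: concurrent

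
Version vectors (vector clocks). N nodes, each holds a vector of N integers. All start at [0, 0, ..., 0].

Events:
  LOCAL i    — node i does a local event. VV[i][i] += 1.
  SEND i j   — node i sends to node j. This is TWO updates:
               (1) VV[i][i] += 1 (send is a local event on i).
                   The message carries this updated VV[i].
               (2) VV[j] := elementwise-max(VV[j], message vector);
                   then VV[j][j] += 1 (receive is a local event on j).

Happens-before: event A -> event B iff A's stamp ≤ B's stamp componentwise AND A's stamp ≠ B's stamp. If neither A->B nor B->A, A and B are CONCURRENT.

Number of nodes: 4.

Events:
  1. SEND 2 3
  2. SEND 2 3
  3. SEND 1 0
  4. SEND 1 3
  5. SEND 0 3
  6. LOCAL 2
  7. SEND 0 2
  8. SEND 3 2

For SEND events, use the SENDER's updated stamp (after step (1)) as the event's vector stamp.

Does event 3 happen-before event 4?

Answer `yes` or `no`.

Initial: VV[0]=[0, 0, 0, 0]
Initial: VV[1]=[0, 0, 0, 0]
Initial: VV[2]=[0, 0, 0, 0]
Initial: VV[3]=[0, 0, 0, 0]
Event 1: SEND 2->3: VV[2][2]++ -> VV[2]=[0, 0, 1, 0], msg_vec=[0, 0, 1, 0]; VV[3]=max(VV[3],msg_vec) then VV[3][3]++ -> VV[3]=[0, 0, 1, 1]
Event 2: SEND 2->3: VV[2][2]++ -> VV[2]=[0, 0, 2, 0], msg_vec=[0, 0, 2, 0]; VV[3]=max(VV[3],msg_vec) then VV[3][3]++ -> VV[3]=[0, 0, 2, 2]
Event 3: SEND 1->0: VV[1][1]++ -> VV[1]=[0, 1, 0, 0], msg_vec=[0, 1, 0, 0]; VV[0]=max(VV[0],msg_vec) then VV[0][0]++ -> VV[0]=[1, 1, 0, 0]
Event 4: SEND 1->3: VV[1][1]++ -> VV[1]=[0, 2, 0, 0], msg_vec=[0, 2, 0, 0]; VV[3]=max(VV[3],msg_vec) then VV[3][3]++ -> VV[3]=[0, 2, 2, 3]
Event 5: SEND 0->3: VV[0][0]++ -> VV[0]=[2, 1, 0, 0], msg_vec=[2, 1, 0, 0]; VV[3]=max(VV[3],msg_vec) then VV[3][3]++ -> VV[3]=[2, 2, 2, 4]
Event 6: LOCAL 2: VV[2][2]++ -> VV[2]=[0, 0, 3, 0]
Event 7: SEND 0->2: VV[0][0]++ -> VV[0]=[3, 1, 0, 0], msg_vec=[3, 1, 0, 0]; VV[2]=max(VV[2],msg_vec) then VV[2][2]++ -> VV[2]=[3, 1, 4, 0]
Event 8: SEND 3->2: VV[3][3]++ -> VV[3]=[2, 2, 2, 5], msg_vec=[2, 2, 2, 5]; VV[2]=max(VV[2],msg_vec) then VV[2][2]++ -> VV[2]=[3, 2, 5, 5]
Event 3 stamp: [0, 1, 0, 0]
Event 4 stamp: [0, 2, 0, 0]
[0, 1, 0, 0] <= [0, 2, 0, 0]? True. Equal? False. Happens-before: True

Answer: yes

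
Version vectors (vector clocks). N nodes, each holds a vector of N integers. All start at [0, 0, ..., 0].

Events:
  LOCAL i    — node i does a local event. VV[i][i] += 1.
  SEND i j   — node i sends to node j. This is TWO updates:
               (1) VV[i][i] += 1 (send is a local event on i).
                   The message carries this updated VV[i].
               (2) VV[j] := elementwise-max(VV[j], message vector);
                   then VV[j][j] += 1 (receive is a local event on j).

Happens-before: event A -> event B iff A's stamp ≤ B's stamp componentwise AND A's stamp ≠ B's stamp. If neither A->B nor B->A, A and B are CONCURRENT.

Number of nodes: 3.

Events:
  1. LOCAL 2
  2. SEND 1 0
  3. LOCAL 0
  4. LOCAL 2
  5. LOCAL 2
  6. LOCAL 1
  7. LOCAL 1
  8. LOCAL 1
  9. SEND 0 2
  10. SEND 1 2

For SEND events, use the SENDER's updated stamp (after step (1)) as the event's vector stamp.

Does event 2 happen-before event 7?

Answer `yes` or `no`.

Answer: yes

Derivation:
Initial: VV[0]=[0, 0, 0]
Initial: VV[1]=[0, 0, 0]
Initial: VV[2]=[0, 0, 0]
Event 1: LOCAL 2: VV[2][2]++ -> VV[2]=[0, 0, 1]
Event 2: SEND 1->0: VV[1][1]++ -> VV[1]=[0, 1, 0], msg_vec=[0, 1, 0]; VV[0]=max(VV[0],msg_vec) then VV[0][0]++ -> VV[0]=[1, 1, 0]
Event 3: LOCAL 0: VV[0][0]++ -> VV[0]=[2, 1, 0]
Event 4: LOCAL 2: VV[2][2]++ -> VV[2]=[0, 0, 2]
Event 5: LOCAL 2: VV[2][2]++ -> VV[2]=[0, 0, 3]
Event 6: LOCAL 1: VV[1][1]++ -> VV[1]=[0, 2, 0]
Event 7: LOCAL 1: VV[1][1]++ -> VV[1]=[0, 3, 0]
Event 8: LOCAL 1: VV[1][1]++ -> VV[1]=[0, 4, 0]
Event 9: SEND 0->2: VV[0][0]++ -> VV[0]=[3, 1, 0], msg_vec=[3, 1, 0]; VV[2]=max(VV[2],msg_vec) then VV[2][2]++ -> VV[2]=[3, 1, 4]
Event 10: SEND 1->2: VV[1][1]++ -> VV[1]=[0, 5, 0], msg_vec=[0, 5, 0]; VV[2]=max(VV[2],msg_vec) then VV[2][2]++ -> VV[2]=[3, 5, 5]
Event 2 stamp: [0, 1, 0]
Event 7 stamp: [0, 3, 0]
[0, 1, 0] <= [0, 3, 0]? True. Equal? False. Happens-before: True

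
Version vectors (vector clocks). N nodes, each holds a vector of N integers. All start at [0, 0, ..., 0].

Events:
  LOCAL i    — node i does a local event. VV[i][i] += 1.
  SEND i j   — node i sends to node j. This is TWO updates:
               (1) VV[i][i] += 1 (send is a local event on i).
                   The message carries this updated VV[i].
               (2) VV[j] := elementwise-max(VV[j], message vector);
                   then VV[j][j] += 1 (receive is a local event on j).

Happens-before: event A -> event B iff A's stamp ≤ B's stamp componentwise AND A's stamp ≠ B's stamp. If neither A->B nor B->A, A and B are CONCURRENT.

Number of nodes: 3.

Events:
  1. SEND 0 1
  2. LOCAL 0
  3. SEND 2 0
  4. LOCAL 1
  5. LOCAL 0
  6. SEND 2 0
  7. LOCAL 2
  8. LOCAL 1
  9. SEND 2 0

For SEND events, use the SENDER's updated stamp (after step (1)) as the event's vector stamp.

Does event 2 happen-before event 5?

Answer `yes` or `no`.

Answer: yes

Derivation:
Initial: VV[0]=[0, 0, 0]
Initial: VV[1]=[0, 0, 0]
Initial: VV[2]=[0, 0, 0]
Event 1: SEND 0->1: VV[0][0]++ -> VV[0]=[1, 0, 0], msg_vec=[1, 0, 0]; VV[1]=max(VV[1],msg_vec) then VV[1][1]++ -> VV[1]=[1, 1, 0]
Event 2: LOCAL 0: VV[0][0]++ -> VV[0]=[2, 0, 0]
Event 3: SEND 2->0: VV[2][2]++ -> VV[2]=[0, 0, 1], msg_vec=[0, 0, 1]; VV[0]=max(VV[0],msg_vec) then VV[0][0]++ -> VV[0]=[3, 0, 1]
Event 4: LOCAL 1: VV[1][1]++ -> VV[1]=[1, 2, 0]
Event 5: LOCAL 0: VV[0][0]++ -> VV[0]=[4, 0, 1]
Event 6: SEND 2->0: VV[2][2]++ -> VV[2]=[0, 0, 2], msg_vec=[0, 0, 2]; VV[0]=max(VV[0],msg_vec) then VV[0][0]++ -> VV[0]=[5, 0, 2]
Event 7: LOCAL 2: VV[2][2]++ -> VV[2]=[0, 0, 3]
Event 8: LOCAL 1: VV[1][1]++ -> VV[1]=[1, 3, 0]
Event 9: SEND 2->0: VV[2][2]++ -> VV[2]=[0, 0, 4], msg_vec=[0, 0, 4]; VV[0]=max(VV[0],msg_vec) then VV[0][0]++ -> VV[0]=[6, 0, 4]
Event 2 stamp: [2, 0, 0]
Event 5 stamp: [4, 0, 1]
[2, 0, 0] <= [4, 0, 1]? True. Equal? False. Happens-before: True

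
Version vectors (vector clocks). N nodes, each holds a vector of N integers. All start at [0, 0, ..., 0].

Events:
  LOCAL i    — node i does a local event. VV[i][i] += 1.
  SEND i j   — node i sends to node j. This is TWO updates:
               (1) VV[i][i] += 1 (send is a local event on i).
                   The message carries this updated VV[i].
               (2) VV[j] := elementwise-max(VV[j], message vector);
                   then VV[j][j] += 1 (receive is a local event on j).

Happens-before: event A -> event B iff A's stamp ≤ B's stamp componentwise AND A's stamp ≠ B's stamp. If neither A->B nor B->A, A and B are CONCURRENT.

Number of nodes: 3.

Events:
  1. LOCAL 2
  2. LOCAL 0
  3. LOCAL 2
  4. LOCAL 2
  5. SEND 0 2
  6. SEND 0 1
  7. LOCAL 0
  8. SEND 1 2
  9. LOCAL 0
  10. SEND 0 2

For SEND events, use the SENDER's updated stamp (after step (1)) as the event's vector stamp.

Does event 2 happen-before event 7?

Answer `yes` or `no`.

Answer: yes

Derivation:
Initial: VV[0]=[0, 0, 0]
Initial: VV[1]=[0, 0, 0]
Initial: VV[2]=[0, 0, 0]
Event 1: LOCAL 2: VV[2][2]++ -> VV[2]=[0, 0, 1]
Event 2: LOCAL 0: VV[0][0]++ -> VV[0]=[1, 0, 0]
Event 3: LOCAL 2: VV[2][2]++ -> VV[2]=[0, 0, 2]
Event 4: LOCAL 2: VV[2][2]++ -> VV[2]=[0, 0, 3]
Event 5: SEND 0->2: VV[0][0]++ -> VV[0]=[2, 0, 0], msg_vec=[2, 0, 0]; VV[2]=max(VV[2],msg_vec) then VV[2][2]++ -> VV[2]=[2, 0, 4]
Event 6: SEND 0->1: VV[0][0]++ -> VV[0]=[3, 0, 0], msg_vec=[3, 0, 0]; VV[1]=max(VV[1],msg_vec) then VV[1][1]++ -> VV[1]=[3, 1, 0]
Event 7: LOCAL 0: VV[0][0]++ -> VV[0]=[4, 0, 0]
Event 8: SEND 1->2: VV[1][1]++ -> VV[1]=[3, 2, 0], msg_vec=[3, 2, 0]; VV[2]=max(VV[2],msg_vec) then VV[2][2]++ -> VV[2]=[3, 2, 5]
Event 9: LOCAL 0: VV[0][0]++ -> VV[0]=[5, 0, 0]
Event 10: SEND 0->2: VV[0][0]++ -> VV[0]=[6, 0, 0], msg_vec=[6, 0, 0]; VV[2]=max(VV[2],msg_vec) then VV[2][2]++ -> VV[2]=[6, 2, 6]
Event 2 stamp: [1, 0, 0]
Event 7 stamp: [4, 0, 0]
[1, 0, 0] <= [4, 0, 0]? True. Equal? False. Happens-before: True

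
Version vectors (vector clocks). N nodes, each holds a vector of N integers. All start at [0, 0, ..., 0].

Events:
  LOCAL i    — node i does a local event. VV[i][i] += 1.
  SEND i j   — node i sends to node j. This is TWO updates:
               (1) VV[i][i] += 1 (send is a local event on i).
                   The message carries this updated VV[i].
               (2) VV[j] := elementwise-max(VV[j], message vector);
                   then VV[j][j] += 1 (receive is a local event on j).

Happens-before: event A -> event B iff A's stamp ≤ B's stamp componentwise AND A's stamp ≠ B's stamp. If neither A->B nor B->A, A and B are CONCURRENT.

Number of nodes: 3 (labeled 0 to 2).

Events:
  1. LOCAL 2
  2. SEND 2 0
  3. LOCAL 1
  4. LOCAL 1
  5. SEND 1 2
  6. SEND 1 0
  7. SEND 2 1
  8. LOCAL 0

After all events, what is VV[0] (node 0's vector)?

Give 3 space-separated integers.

Answer: 3 4 2

Derivation:
Initial: VV[0]=[0, 0, 0]
Initial: VV[1]=[0, 0, 0]
Initial: VV[2]=[0, 0, 0]
Event 1: LOCAL 2: VV[2][2]++ -> VV[2]=[0, 0, 1]
Event 2: SEND 2->0: VV[2][2]++ -> VV[2]=[0, 0, 2], msg_vec=[0, 0, 2]; VV[0]=max(VV[0],msg_vec) then VV[0][0]++ -> VV[0]=[1, 0, 2]
Event 3: LOCAL 1: VV[1][1]++ -> VV[1]=[0, 1, 0]
Event 4: LOCAL 1: VV[1][1]++ -> VV[1]=[0, 2, 0]
Event 5: SEND 1->2: VV[1][1]++ -> VV[1]=[0, 3, 0], msg_vec=[0, 3, 0]; VV[2]=max(VV[2],msg_vec) then VV[2][2]++ -> VV[2]=[0, 3, 3]
Event 6: SEND 1->0: VV[1][1]++ -> VV[1]=[0, 4, 0], msg_vec=[0, 4, 0]; VV[0]=max(VV[0],msg_vec) then VV[0][0]++ -> VV[0]=[2, 4, 2]
Event 7: SEND 2->1: VV[2][2]++ -> VV[2]=[0, 3, 4], msg_vec=[0, 3, 4]; VV[1]=max(VV[1],msg_vec) then VV[1][1]++ -> VV[1]=[0, 5, 4]
Event 8: LOCAL 0: VV[0][0]++ -> VV[0]=[3, 4, 2]
Final vectors: VV[0]=[3, 4, 2]; VV[1]=[0, 5, 4]; VV[2]=[0, 3, 4]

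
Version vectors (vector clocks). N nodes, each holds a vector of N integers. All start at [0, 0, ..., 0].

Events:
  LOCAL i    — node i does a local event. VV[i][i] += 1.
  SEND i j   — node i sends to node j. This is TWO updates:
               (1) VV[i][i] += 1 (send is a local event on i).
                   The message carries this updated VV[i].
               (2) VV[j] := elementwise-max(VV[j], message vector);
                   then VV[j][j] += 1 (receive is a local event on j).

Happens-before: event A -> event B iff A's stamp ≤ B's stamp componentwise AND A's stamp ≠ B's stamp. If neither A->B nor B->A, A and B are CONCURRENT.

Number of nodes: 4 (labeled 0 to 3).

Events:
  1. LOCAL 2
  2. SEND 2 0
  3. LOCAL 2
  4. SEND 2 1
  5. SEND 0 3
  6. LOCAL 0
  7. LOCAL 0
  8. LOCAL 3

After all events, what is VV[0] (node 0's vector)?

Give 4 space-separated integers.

Initial: VV[0]=[0, 0, 0, 0]
Initial: VV[1]=[0, 0, 0, 0]
Initial: VV[2]=[0, 0, 0, 0]
Initial: VV[3]=[0, 0, 0, 0]
Event 1: LOCAL 2: VV[2][2]++ -> VV[2]=[0, 0, 1, 0]
Event 2: SEND 2->0: VV[2][2]++ -> VV[2]=[0, 0, 2, 0], msg_vec=[0, 0, 2, 0]; VV[0]=max(VV[0],msg_vec) then VV[0][0]++ -> VV[0]=[1, 0, 2, 0]
Event 3: LOCAL 2: VV[2][2]++ -> VV[2]=[0, 0, 3, 0]
Event 4: SEND 2->1: VV[2][2]++ -> VV[2]=[0, 0, 4, 0], msg_vec=[0, 0, 4, 0]; VV[1]=max(VV[1],msg_vec) then VV[1][1]++ -> VV[1]=[0, 1, 4, 0]
Event 5: SEND 0->3: VV[0][0]++ -> VV[0]=[2, 0, 2, 0], msg_vec=[2, 0, 2, 0]; VV[3]=max(VV[3],msg_vec) then VV[3][3]++ -> VV[3]=[2, 0, 2, 1]
Event 6: LOCAL 0: VV[0][0]++ -> VV[0]=[3, 0, 2, 0]
Event 7: LOCAL 0: VV[0][0]++ -> VV[0]=[4, 0, 2, 0]
Event 8: LOCAL 3: VV[3][3]++ -> VV[3]=[2, 0, 2, 2]
Final vectors: VV[0]=[4, 0, 2, 0]; VV[1]=[0, 1, 4, 0]; VV[2]=[0, 0, 4, 0]; VV[3]=[2, 0, 2, 2]

Answer: 4 0 2 0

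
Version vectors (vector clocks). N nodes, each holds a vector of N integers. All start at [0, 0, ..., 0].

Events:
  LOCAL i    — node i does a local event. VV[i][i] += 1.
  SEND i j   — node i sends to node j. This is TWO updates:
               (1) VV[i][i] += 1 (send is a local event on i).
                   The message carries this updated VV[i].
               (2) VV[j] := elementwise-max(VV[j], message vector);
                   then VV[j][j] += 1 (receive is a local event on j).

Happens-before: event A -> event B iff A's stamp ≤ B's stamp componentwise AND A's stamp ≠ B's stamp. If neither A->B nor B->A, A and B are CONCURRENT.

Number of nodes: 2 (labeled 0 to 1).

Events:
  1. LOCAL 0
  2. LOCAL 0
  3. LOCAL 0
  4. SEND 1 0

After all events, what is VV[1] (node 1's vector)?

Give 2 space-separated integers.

Initial: VV[0]=[0, 0]
Initial: VV[1]=[0, 0]
Event 1: LOCAL 0: VV[0][0]++ -> VV[0]=[1, 0]
Event 2: LOCAL 0: VV[0][0]++ -> VV[0]=[2, 0]
Event 3: LOCAL 0: VV[0][0]++ -> VV[0]=[3, 0]
Event 4: SEND 1->0: VV[1][1]++ -> VV[1]=[0, 1], msg_vec=[0, 1]; VV[0]=max(VV[0],msg_vec) then VV[0][0]++ -> VV[0]=[4, 1]
Final vectors: VV[0]=[4, 1]; VV[1]=[0, 1]

Answer: 0 1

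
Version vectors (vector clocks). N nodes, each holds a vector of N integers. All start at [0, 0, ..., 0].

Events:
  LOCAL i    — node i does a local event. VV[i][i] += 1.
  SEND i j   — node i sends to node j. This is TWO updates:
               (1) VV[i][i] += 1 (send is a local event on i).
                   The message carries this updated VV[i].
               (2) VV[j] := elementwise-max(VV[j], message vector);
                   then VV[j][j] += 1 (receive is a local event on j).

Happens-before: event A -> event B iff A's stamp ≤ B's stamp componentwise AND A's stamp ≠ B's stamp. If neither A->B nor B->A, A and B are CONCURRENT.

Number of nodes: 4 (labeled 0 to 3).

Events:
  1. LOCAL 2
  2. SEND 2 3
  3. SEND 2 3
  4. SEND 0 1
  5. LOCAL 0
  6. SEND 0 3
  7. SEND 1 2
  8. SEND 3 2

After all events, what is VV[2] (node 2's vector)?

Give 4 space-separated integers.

Initial: VV[0]=[0, 0, 0, 0]
Initial: VV[1]=[0, 0, 0, 0]
Initial: VV[2]=[0, 0, 0, 0]
Initial: VV[3]=[0, 0, 0, 0]
Event 1: LOCAL 2: VV[2][2]++ -> VV[2]=[0, 0, 1, 0]
Event 2: SEND 2->3: VV[2][2]++ -> VV[2]=[0, 0, 2, 0], msg_vec=[0, 0, 2, 0]; VV[3]=max(VV[3],msg_vec) then VV[3][3]++ -> VV[3]=[0, 0, 2, 1]
Event 3: SEND 2->3: VV[2][2]++ -> VV[2]=[0, 0, 3, 0], msg_vec=[0, 0, 3, 0]; VV[3]=max(VV[3],msg_vec) then VV[3][3]++ -> VV[3]=[0, 0, 3, 2]
Event 4: SEND 0->1: VV[0][0]++ -> VV[0]=[1, 0, 0, 0], msg_vec=[1, 0, 0, 0]; VV[1]=max(VV[1],msg_vec) then VV[1][1]++ -> VV[1]=[1, 1, 0, 0]
Event 5: LOCAL 0: VV[0][0]++ -> VV[0]=[2, 0, 0, 0]
Event 6: SEND 0->3: VV[0][0]++ -> VV[0]=[3, 0, 0, 0], msg_vec=[3, 0, 0, 0]; VV[3]=max(VV[3],msg_vec) then VV[3][3]++ -> VV[3]=[3, 0, 3, 3]
Event 7: SEND 1->2: VV[1][1]++ -> VV[1]=[1, 2, 0, 0], msg_vec=[1, 2, 0, 0]; VV[2]=max(VV[2],msg_vec) then VV[2][2]++ -> VV[2]=[1, 2, 4, 0]
Event 8: SEND 3->2: VV[3][3]++ -> VV[3]=[3, 0, 3, 4], msg_vec=[3, 0, 3, 4]; VV[2]=max(VV[2],msg_vec) then VV[2][2]++ -> VV[2]=[3, 2, 5, 4]
Final vectors: VV[0]=[3, 0, 0, 0]; VV[1]=[1, 2, 0, 0]; VV[2]=[3, 2, 5, 4]; VV[3]=[3, 0, 3, 4]

Answer: 3 2 5 4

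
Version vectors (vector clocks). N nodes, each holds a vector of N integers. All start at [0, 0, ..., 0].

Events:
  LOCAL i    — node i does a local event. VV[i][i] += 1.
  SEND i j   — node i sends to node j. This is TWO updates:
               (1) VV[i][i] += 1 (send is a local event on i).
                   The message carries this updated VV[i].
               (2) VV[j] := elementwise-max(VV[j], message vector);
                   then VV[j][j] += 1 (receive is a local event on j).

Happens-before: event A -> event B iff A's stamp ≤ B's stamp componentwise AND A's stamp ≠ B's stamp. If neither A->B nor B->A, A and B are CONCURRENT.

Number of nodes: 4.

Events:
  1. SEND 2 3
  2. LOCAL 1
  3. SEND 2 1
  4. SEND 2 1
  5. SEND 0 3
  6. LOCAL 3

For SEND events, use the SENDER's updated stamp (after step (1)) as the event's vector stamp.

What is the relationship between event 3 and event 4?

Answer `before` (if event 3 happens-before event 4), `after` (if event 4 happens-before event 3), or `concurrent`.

Answer: before

Derivation:
Initial: VV[0]=[0, 0, 0, 0]
Initial: VV[1]=[0, 0, 0, 0]
Initial: VV[2]=[0, 0, 0, 0]
Initial: VV[3]=[0, 0, 0, 0]
Event 1: SEND 2->3: VV[2][2]++ -> VV[2]=[0, 0, 1, 0], msg_vec=[0, 0, 1, 0]; VV[3]=max(VV[3],msg_vec) then VV[3][3]++ -> VV[3]=[0, 0, 1, 1]
Event 2: LOCAL 1: VV[1][1]++ -> VV[1]=[0, 1, 0, 0]
Event 3: SEND 2->1: VV[2][2]++ -> VV[2]=[0, 0, 2, 0], msg_vec=[0, 0, 2, 0]; VV[1]=max(VV[1],msg_vec) then VV[1][1]++ -> VV[1]=[0, 2, 2, 0]
Event 4: SEND 2->1: VV[2][2]++ -> VV[2]=[0, 0, 3, 0], msg_vec=[0, 0, 3, 0]; VV[1]=max(VV[1],msg_vec) then VV[1][1]++ -> VV[1]=[0, 3, 3, 0]
Event 5: SEND 0->3: VV[0][0]++ -> VV[0]=[1, 0, 0, 0], msg_vec=[1, 0, 0, 0]; VV[3]=max(VV[3],msg_vec) then VV[3][3]++ -> VV[3]=[1, 0, 1, 2]
Event 6: LOCAL 3: VV[3][3]++ -> VV[3]=[1, 0, 1, 3]
Event 3 stamp: [0, 0, 2, 0]
Event 4 stamp: [0, 0, 3, 0]
[0, 0, 2, 0] <= [0, 0, 3, 0]? True
[0, 0, 3, 0] <= [0, 0, 2, 0]? False
Relation: before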